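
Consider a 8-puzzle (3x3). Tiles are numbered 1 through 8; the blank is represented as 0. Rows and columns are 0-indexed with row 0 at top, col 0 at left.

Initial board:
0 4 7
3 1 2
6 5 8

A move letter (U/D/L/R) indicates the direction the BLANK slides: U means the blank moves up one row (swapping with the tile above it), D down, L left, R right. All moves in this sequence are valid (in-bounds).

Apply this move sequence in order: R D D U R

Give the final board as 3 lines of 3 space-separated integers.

After move 1 (R):
4 0 7
3 1 2
6 5 8

After move 2 (D):
4 1 7
3 0 2
6 5 8

After move 3 (D):
4 1 7
3 5 2
6 0 8

After move 4 (U):
4 1 7
3 0 2
6 5 8

After move 5 (R):
4 1 7
3 2 0
6 5 8

Answer: 4 1 7
3 2 0
6 5 8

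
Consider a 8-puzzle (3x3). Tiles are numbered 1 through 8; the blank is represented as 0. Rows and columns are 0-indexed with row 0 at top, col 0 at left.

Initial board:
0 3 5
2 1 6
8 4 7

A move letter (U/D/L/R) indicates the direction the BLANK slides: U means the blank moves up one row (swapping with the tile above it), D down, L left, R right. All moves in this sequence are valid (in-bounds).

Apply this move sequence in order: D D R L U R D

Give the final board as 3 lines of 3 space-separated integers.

After move 1 (D):
2 3 5
0 1 6
8 4 7

After move 2 (D):
2 3 5
8 1 6
0 4 7

After move 3 (R):
2 3 5
8 1 6
4 0 7

After move 4 (L):
2 3 5
8 1 6
0 4 7

After move 5 (U):
2 3 5
0 1 6
8 4 7

After move 6 (R):
2 3 5
1 0 6
8 4 7

After move 7 (D):
2 3 5
1 4 6
8 0 7

Answer: 2 3 5
1 4 6
8 0 7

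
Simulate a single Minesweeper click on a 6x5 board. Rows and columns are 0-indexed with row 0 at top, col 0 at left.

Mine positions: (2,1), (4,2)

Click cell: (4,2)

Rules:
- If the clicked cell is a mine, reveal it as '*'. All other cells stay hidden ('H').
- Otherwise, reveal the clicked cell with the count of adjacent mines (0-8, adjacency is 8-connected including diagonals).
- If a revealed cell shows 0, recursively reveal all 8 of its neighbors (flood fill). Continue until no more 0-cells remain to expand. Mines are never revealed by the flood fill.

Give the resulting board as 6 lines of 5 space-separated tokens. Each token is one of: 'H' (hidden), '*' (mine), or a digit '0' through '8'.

H H H H H
H H H H H
H H H H H
H H H H H
H H * H H
H H H H H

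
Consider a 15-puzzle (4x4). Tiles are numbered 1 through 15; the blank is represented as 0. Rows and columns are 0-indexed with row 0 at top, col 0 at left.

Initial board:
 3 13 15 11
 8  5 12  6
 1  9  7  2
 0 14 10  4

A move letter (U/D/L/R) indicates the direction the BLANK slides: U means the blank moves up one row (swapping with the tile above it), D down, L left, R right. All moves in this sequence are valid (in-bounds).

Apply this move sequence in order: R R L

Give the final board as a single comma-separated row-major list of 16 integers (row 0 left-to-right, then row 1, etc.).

After move 1 (R):
 3 13 15 11
 8  5 12  6
 1  9  7  2
14  0 10  4

After move 2 (R):
 3 13 15 11
 8  5 12  6
 1  9  7  2
14 10  0  4

After move 3 (L):
 3 13 15 11
 8  5 12  6
 1  9  7  2
14  0 10  4

Answer: 3, 13, 15, 11, 8, 5, 12, 6, 1, 9, 7, 2, 14, 0, 10, 4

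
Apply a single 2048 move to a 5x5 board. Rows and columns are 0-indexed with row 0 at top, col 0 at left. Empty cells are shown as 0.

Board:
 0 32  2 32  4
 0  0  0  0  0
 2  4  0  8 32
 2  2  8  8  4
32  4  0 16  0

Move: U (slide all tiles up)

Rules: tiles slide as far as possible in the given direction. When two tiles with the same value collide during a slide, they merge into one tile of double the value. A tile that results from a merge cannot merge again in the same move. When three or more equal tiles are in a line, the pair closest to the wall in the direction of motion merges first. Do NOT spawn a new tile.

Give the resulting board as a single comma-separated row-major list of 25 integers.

Answer: 4, 32, 2, 32, 4, 32, 4, 8, 16, 32, 0, 2, 0, 16, 4, 0, 4, 0, 0, 0, 0, 0, 0, 0, 0

Derivation:
Slide up:
col 0: [0, 0, 2, 2, 32] -> [4, 32, 0, 0, 0]
col 1: [32, 0, 4, 2, 4] -> [32, 4, 2, 4, 0]
col 2: [2, 0, 0, 8, 0] -> [2, 8, 0, 0, 0]
col 3: [32, 0, 8, 8, 16] -> [32, 16, 16, 0, 0]
col 4: [4, 0, 32, 4, 0] -> [4, 32, 4, 0, 0]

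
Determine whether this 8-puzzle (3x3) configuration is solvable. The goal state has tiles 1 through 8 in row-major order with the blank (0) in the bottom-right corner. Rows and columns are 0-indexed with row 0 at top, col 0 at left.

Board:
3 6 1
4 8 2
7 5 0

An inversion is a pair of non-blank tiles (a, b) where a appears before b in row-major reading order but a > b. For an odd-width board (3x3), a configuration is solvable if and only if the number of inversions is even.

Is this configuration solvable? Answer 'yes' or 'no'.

Answer: no

Derivation:
Inversions (pairs i<j in row-major order where tile[i] > tile[j] > 0): 11
11 is odd, so the puzzle is not solvable.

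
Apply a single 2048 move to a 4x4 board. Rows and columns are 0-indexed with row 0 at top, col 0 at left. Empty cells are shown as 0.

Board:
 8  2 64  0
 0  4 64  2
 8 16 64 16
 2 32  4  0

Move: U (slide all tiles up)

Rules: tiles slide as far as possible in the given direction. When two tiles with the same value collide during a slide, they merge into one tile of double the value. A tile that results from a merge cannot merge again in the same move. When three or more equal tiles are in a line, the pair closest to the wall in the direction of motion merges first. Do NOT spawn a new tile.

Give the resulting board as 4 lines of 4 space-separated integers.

Answer:  16   2 128   2
  2   4  64  16
  0  16   4   0
  0  32   0   0

Derivation:
Slide up:
col 0: [8, 0, 8, 2] -> [16, 2, 0, 0]
col 1: [2, 4, 16, 32] -> [2, 4, 16, 32]
col 2: [64, 64, 64, 4] -> [128, 64, 4, 0]
col 3: [0, 2, 16, 0] -> [2, 16, 0, 0]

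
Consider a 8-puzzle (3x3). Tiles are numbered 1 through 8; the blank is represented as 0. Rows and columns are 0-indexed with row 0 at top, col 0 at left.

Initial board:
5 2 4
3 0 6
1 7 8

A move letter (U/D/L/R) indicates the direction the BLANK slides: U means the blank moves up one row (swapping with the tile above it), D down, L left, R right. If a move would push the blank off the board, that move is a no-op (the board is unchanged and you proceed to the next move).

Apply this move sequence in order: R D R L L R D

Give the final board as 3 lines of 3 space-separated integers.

Answer: 5 2 4
3 6 8
1 0 7

Derivation:
After move 1 (R):
5 2 4
3 6 0
1 7 8

After move 2 (D):
5 2 4
3 6 8
1 7 0

After move 3 (R):
5 2 4
3 6 8
1 7 0

After move 4 (L):
5 2 4
3 6 8
1 0 7

After move 5 (L):
5 2 4
3 6 8
0 1 7

After move 6 (R):
5 2 4
3 6 8
1 0 7

After move 7 (D):
5 2 4
3 6 8
1 0 7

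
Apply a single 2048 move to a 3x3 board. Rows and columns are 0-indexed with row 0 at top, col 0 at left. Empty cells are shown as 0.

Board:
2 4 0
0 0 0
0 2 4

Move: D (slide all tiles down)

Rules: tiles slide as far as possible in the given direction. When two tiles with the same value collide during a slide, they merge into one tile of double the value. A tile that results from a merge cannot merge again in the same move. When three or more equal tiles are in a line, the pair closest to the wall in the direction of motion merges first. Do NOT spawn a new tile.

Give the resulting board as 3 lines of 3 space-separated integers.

Slide down:
col 0: [2, 0, 0] -> [0, 0, 2]
col 1: [4, 0, 2] -> [0, 4, 2]
col 2: [0, 0, 4] -> [0, 0, 4]

Answer: 0 0 0
0 4 0
2 2 4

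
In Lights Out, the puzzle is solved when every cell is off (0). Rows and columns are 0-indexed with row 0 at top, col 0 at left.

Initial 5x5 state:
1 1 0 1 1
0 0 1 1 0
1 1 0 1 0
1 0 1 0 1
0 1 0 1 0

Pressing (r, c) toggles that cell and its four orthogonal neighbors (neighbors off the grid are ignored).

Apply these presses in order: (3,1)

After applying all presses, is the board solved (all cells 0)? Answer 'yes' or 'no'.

Answer: no

Derivation:
After press 1 at (3,1):
1 1 0 1 1
0 0 1 1 0
1 0 0 1 0
0 1 0 0 1
0 0 0 1 0

Lights still on: 11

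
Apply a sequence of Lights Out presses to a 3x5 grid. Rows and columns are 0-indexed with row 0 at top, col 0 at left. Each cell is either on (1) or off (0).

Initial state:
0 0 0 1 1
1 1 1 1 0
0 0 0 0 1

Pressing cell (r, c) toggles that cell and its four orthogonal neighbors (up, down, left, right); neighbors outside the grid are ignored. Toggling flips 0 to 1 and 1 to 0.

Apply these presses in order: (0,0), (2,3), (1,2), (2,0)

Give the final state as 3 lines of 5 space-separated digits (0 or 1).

Answer: 1 1 1 1 1
1 0 0 1 0
1 1 0 1 0

Derivation:
After press 1 at (0,0):
1 1 0 1 1
0 1 1 1 0
0 0 0 0 1

After press 2 at (2,3):
1 1 0 1 1
0 1 1 0 0
0 0 1 1 0

After press 3 at (1,2):
1 1 1 1 1
0 0 0 1 0
0 0 0 1 0

After press 4 at (2,0):
1 1 1 1 1
1 0 0 1 0
1 1 0 1 0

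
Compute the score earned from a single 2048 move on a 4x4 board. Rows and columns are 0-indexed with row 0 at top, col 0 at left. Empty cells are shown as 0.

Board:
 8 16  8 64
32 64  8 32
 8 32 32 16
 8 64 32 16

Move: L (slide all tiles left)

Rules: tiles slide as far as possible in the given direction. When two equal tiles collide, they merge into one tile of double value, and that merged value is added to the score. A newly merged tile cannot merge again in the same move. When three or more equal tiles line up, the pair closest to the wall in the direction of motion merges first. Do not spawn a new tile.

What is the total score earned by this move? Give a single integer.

Answer: 64

Derivation:
Slide left:
row 0: [8, 16, 8, 64] -> [8, 16, 8, 64]  score +0 (running 0)
row 1: [32, 64, 8, 32] -> [32, 64, 8, 32]  score +0 (running 0)
row 2: [8, 32, 32, 16] -> [8, 64, 16, 0]  score +64 (running 64)
row 3: [8, 64, 32, 16] -> [8, 64, 32, 16]  score +0 (running 64)
Board after move:
 8 16  8 64
32 64  8 32
 8 64 16  0
 8 64 32 16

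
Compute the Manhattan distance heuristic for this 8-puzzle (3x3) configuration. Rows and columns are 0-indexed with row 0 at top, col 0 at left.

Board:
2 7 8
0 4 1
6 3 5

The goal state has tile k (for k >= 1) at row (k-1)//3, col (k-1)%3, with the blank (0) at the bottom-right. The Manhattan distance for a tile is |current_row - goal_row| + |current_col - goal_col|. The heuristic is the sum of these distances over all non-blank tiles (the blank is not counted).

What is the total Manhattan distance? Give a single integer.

Answer: 19

Derivation:
Tile 2: at (0,0), goal (0,1), distance |0-0|+|0-1| = 1
Tile 7: at (0,1), goal (2,0), distance |0-2|+|1-0| = 3
Tile 8: at (0,2), goal (2,1), distance |0-2|+|2-1| = 3
Tile 4: at (1,1), goal (1,0), distance |1-1|+|1-0| = 1
Tile 1: at (1,2), goal (0,0), distance |1-0|+|2-0| = 3
Tile 6: at (2,0), goal (1,2), distance |2-1|+|0-2| = 3
Tile 3: at (2,1), goal (0,2), distance |2-0|+|1-2| = 3
Tile 5: at (2,2), goal (1,1), distance |2-1|+|2-1| = 2
Sum: 1 + 3 + 3 + 1 + 3 + 3 + 3 + 2 = 19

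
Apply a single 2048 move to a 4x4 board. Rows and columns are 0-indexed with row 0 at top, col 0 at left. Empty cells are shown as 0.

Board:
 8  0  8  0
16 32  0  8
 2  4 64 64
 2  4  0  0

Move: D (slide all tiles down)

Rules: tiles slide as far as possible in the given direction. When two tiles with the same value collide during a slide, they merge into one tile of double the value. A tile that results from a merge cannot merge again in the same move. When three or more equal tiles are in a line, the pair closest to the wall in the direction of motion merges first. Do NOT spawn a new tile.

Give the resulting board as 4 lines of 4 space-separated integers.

Answer:  0  0  0  0
 8  0  0  0
16 32  8  8
 4  8 64 64

Derivation:
Slide down:
col 0: [8, 16, 2, 2] -> [0, 8, 16, 4]
col 1: [0, 32, 4, 4] -> [0, 0, 32, 8]
col 2: [8, 0, 64, 0] -> [0, 0, 8, 64]
col 3: [0, 8, 64, 0] -> [0, 0, 8, 64]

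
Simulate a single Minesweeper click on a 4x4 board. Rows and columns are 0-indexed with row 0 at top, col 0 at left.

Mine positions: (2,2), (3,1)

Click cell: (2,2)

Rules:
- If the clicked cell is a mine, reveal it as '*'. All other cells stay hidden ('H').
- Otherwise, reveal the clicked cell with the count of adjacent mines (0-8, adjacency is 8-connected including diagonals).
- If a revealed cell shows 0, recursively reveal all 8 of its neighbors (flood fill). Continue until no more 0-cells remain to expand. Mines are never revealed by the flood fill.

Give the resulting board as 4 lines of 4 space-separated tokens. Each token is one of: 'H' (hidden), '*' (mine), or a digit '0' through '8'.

H H H H
H H H H
H H * H
H H H H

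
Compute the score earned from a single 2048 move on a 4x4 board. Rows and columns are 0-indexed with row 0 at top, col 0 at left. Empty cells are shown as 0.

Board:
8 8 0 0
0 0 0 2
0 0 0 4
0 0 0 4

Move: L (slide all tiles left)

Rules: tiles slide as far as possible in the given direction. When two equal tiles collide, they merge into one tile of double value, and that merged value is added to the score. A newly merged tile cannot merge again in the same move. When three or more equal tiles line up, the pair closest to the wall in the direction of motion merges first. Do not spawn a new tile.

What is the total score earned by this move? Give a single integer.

Answer: 16

Derivation:
Slide left:
row 0: [8, 8, 0, 0] -> [16, 0, 0, 0]  score +16 (running 16)
row 1: [0, 0, 0, 2] -> [2, 0, 0, 0]  score +0 (running 16)
row 2: [0, 0, 0, 4] -> [4, 0, 0, 0]  score +0 (running 16)
row 3: [0, 0, 0, 4] -> [4, 0, 0, 0]  score +0 (running 16)
Board after move:
16  0  0  0
 2  0  0  0
 4  0  0  0
 4  0  0  0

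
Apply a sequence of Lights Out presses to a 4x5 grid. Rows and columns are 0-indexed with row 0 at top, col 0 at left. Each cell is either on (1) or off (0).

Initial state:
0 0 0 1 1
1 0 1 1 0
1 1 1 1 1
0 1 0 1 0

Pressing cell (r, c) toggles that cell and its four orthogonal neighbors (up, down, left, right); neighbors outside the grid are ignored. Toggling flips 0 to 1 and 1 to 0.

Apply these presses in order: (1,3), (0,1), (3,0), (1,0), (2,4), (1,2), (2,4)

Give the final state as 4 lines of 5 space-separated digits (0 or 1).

Answer: 0 1 0 0 1
0 1 1 1 1
1 1 0 0 1
1 0 0 1 0

Derivation:
After press 1 at (1,3):
0 0 0 0 1
1 0 0 0 1
1 1 1 0 1
0 1 0 1 0

After press 2 at (0,1):
1 1 1 0 1
1 1 0 0 1
1 1 1 0 1
0 1 0 1 0

After press 3 at (3,0):
1 1 1 0 1
1 1 0 0 1
0 1 1 0 1
1 0 0 1 0

After press 4 at (1,0):
0 1 1 0 1
0 0 0 0 1
1 1 1 0 1
1 0 0 1 0

After press 5 at (2,4):
0 1 1 0 1
0 0 0 0 0
1 1 1 1 0
1 0 0 1 1

After press 6 at (1,2):
0 1 0 0 1
0 1 1 1 0
1 1 0 1 0
1 0 0 1 1

After press 7 at (2,4):
0 1 0 0 1
0 1 1 1 1
1 1 0 0 1
1 0 0 1 0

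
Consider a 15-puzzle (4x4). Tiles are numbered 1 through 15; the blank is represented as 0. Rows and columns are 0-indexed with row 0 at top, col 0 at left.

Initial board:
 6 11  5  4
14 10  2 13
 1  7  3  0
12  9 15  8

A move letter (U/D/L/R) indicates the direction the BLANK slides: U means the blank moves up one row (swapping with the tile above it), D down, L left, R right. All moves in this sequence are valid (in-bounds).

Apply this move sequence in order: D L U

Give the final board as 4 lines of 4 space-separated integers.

After move 1 (D):
 6 11  5  4
14 10  2 13
 1  7  3  8
12  9 15  0

After move 2 (L):
 6 11  5  4
14 10  2 13
 1  7  3  8
12  9  0 15

After move 3 (U):
 6 11  5  4
14 10  2 13
 1  7  0  8
12  9  3 15

Answer:  6 11  5  4
14 10  2 13
 1  7  0  8
12  9  3 15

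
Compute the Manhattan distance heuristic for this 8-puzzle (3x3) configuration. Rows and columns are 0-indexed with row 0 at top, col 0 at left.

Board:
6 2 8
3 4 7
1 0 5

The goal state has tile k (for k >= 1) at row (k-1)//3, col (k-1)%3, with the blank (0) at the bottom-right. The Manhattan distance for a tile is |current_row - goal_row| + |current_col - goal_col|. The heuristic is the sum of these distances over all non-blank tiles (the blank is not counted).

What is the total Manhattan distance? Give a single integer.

Tile 6: (0,0)->(1,2) = 3
Tile 2: (0,1)->(0,1) = 0
Tile 8: (0,2)->(2,1) = 3
Tile 3: (1,0)->(0,2) = 3
Tile 4: (1,1)->(1,0) = 1
Tile 7: (1,2)->(2,0) = 3
Tile 1: (2,0)->(0,0) = 2
Tile 5: (2,2)->(1,1) = 2
Sum: 3 + 0 + 3 + 3 + 1 + 3 + 2 + 2 = 17

Answer: 17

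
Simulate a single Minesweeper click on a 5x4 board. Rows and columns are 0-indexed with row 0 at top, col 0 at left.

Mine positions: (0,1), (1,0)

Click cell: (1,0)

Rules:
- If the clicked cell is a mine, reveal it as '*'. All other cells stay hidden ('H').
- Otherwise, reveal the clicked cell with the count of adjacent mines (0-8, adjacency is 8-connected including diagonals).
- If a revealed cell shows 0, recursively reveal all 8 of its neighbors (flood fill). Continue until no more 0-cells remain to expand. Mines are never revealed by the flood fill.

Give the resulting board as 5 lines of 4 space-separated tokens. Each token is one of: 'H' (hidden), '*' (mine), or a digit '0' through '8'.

H H H H
* H H H
H H H H
H H H H
H H H H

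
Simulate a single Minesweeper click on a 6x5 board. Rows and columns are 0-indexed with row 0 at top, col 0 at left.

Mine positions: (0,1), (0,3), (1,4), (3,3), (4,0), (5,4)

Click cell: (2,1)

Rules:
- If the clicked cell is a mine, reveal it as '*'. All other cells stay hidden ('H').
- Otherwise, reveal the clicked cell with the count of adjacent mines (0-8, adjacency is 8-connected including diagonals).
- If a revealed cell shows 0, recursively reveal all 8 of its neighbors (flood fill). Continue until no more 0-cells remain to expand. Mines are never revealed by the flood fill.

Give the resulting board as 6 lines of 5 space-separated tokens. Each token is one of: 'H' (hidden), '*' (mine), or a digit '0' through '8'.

H H H H H
1 1 2 H H
0 0 1 H H
1 1 1 H H
H H H H H
H H H H H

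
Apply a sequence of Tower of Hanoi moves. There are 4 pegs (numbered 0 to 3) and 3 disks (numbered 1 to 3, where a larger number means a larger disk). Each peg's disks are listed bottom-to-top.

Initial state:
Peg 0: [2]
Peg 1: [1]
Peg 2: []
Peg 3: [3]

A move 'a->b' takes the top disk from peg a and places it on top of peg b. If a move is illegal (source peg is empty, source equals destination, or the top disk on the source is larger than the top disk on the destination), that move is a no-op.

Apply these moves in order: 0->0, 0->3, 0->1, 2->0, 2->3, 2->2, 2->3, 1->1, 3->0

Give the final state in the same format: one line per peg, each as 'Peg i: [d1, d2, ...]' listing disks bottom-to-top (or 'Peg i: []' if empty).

Answer: Peg 0: [2]
Peg 1: [1]
Peg 2: []
Peg 3: [3]

Derivation:
After move 1 (0->0):
Peg 0: [2]
Peg 1: [1]
Peg 2: []
Peg 3: [3]

After move 2 (0->3):
Peg 0: []
Peg 1: [1]
Peg 2: []
Peg 3: [3, 2]

After move 3 (0->1):
Peg 0: []
Peg 1: [1]
Peg 2: []
Peg 3: [3, 2]

After move 4 (2->0):
Peg 0: []
Peg 1: [1]
Peg 2: []
Peg 3: [3, 2]

After move 5 (2->3):
Peg 0: []
Peg 1: [1]
Peg 2: []
Peg 3: [3, 2]

After move 6 (2->2):
Peg 0: []
Peg 1: [1]
Peg 2: []
Peg 3: [3, 2]

After move 7 (2->3):
Peg 0: []
Peg 1: [1]
Peg 2: []
Peg 3: [3, 2]

After move 8 (1->1):
Peg 0: []
Peg 1: [1]
Peg 2: []
Peg 3: [3, 2]

After move 9 (3->0):
Peg 0: [2]
Peg 1: [1]
Peg 2: []
Peg 3: [3]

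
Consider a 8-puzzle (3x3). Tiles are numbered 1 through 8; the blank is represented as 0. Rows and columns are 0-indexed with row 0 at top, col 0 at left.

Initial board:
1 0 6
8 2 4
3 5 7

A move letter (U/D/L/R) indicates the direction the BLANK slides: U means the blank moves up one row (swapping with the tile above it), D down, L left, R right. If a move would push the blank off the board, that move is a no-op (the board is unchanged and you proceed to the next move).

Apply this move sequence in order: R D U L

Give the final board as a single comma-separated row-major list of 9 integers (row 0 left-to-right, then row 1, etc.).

After move 1 (R):
1 6 0
8 2 4
3 5 7

After move 2 (D):
1 6 4
8 2 0
3 5 7

After move 3 (U):
1 6 0
8 2 4
3 5 7

After move 4 (L):
1 0 6
8 2 4
3 5 7

Answer: 1, 0, 6, 8, 2, 4, 3, 5, 7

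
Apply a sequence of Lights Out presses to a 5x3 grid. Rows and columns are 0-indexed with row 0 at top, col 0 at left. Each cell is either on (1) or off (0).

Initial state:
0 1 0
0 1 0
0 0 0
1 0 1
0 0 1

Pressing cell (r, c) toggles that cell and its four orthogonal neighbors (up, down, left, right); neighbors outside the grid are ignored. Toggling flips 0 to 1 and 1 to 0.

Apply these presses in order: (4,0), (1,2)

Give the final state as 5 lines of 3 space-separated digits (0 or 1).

After press 1 at (4,0):
0 1 0
0 1 0
0 0 0
0 0 1
1 1 1

After press 2 at (1,2):
0 1 1
0 0 1
0 0 1
0 0 1
1 1 1

Answer: 0 1 1
0 0 1
0 0 1
0 0 1
1 1 1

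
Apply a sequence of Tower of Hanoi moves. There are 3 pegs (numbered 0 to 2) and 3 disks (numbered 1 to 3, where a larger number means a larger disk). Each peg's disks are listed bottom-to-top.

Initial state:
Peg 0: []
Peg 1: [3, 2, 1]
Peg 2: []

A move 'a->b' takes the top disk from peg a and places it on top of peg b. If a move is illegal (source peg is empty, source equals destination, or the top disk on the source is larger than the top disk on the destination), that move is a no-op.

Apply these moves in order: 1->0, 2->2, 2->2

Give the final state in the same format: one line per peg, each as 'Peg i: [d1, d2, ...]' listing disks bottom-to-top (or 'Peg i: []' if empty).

Answer: Peg 0: [1]
Peg 1: [3, 2]
Peg 2: []

Derivation:
After move 1 (1->0):
Peg 0: [1]
Peg 1: [3, 2]
Peg 2: []

After move 2 (2->2):
Peg 0: [1]
Peg 1: [3, 2]
Peg 2: []

After move 3 (2->2):
Peg 0: [1]
Peg 1: [3, 2]
Peg 2: []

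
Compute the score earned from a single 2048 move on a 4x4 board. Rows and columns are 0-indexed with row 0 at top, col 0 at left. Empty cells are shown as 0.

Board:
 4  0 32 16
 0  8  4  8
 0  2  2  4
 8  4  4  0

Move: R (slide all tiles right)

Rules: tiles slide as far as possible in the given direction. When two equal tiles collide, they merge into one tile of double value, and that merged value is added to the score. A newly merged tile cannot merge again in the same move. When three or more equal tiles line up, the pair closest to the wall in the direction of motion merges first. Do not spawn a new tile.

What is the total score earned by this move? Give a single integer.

Slide right:
row 0: [4, 0, 32, 16] -> [0, 4, 32, 16]  score +0 (running 0)
row 1: [0, 8, 4, 8] -> [0, 8, 4, 8]  score +0 (running 0)
row 2: [0, 2, 2, 4] -> [0, 0, 4, 4]  score +4 (running 4)
row 3: [8, 4, 4, 0] -> [0, 0, 8, 8]  score +8 (running 12)
Board after move:
 0  4 32 16
 0  8  4  8
 0  0  4  4
 0  0  8  8

Answer: 12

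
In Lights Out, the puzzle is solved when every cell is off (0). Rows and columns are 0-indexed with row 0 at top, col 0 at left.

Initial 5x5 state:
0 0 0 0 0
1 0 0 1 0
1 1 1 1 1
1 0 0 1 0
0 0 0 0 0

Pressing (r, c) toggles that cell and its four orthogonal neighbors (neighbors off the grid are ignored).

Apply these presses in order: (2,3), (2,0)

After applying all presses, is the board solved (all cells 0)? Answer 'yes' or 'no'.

Answer: yes

Derivation:
After press 1 at (2,3):
0 0 0 0 0
1 0 0 0 0
1 1 0 0 0
1 0 0 0 0
0 0 0 0 0

After press 2 at (2,0):
0 0 0 0 0
0 0 0 0 0
0 0 0 0 0
0 0 0 0 0
0 0 0 0 0

Lights still on: 0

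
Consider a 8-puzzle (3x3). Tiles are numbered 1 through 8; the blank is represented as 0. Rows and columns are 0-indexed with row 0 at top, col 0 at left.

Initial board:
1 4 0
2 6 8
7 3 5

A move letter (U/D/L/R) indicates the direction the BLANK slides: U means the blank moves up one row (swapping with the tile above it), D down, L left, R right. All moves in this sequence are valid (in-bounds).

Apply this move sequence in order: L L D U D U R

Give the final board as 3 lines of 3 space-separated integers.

After move 1 (L):
1 0 4
2 6 8
7 3 5

After move 2 (L):
0 1 4
2 6 8
7 3 5

After move 3 (D):
2 1 4
0 6 8
7 3 5

After move 4 (U):
0 1 4
2 6 8
7 3 5

After move 5 (D):
2 1 4
0 6 8
7 3 5

After move 6 (U):
0 1 4
2 6 8
7 3 5

After move 7 (R):
1 0 4
2 6 8
7 3 5

Answer: 1 0 4
2 6 8
7 3 5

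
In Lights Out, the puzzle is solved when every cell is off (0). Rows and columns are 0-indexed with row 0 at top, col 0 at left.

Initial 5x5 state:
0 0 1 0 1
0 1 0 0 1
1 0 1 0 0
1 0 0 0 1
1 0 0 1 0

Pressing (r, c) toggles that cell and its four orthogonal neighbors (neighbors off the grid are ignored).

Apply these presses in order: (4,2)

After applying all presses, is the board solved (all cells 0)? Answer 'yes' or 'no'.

After press 1 at (4,2):
0 0 1 0 1
0 1 0 0 1
1 0 1 0 0
1 0 1 0 1
1 1 1 0 0

Lights still on: 12

Answer: no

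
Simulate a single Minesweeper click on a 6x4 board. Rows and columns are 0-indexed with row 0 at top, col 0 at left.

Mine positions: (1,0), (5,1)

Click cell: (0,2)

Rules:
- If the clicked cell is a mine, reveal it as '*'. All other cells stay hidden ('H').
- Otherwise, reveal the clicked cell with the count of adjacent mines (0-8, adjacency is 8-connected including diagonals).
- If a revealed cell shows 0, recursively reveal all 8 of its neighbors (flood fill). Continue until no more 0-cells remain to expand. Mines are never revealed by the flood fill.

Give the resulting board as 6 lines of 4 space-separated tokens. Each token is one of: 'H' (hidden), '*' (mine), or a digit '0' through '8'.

H 1 0 0
H 1 0 0
1 1 0 0
0 0 0 0
1 1 1 0
H H 1 0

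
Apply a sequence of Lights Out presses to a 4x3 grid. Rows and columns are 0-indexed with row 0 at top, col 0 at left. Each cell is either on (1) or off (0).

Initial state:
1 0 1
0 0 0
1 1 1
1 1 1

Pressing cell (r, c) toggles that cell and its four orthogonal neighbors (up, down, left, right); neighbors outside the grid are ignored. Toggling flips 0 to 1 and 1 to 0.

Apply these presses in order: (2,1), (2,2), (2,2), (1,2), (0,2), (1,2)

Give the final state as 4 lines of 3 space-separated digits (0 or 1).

Answer: 1 1 0
0 1 1
0 0 0
1 0 1

Derivation:
After press 1 at (2,1):
1 0 1
0 1 0
0 0 0
1 0 1

After press 2 at (2,2):
1 0 1
0 1 1
0 1 1
1 0 0

After press 3 at (2,2):
1 0 1
0 1 0
0 0 0
1 0 1

After press 4 at (1,2):
1 0 0
0 0 1
0 0 1
1 0 1

After press 5 at (0,2):
1 1 1
0 0 0
0 0 1
1 0 1

After press 6 at (1,2):
1 1 0
0 1 1
0 0 0
1 0 1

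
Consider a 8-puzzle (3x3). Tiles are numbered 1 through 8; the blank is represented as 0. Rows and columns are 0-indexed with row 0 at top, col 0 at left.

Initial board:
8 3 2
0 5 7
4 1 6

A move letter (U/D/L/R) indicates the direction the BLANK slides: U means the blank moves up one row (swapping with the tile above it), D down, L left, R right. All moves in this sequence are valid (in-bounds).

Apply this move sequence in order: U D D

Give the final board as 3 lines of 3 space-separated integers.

Answer: 8 3 2
4 5 7
0 1 6

Derivation:
After move 1 (U):
0 3 2
8 5 7
4 1 6

After move 2 (D):
8 3 2
0 5 7
4 1 6

After move 3 (D):
8 3 2
4 5 7
0 1 6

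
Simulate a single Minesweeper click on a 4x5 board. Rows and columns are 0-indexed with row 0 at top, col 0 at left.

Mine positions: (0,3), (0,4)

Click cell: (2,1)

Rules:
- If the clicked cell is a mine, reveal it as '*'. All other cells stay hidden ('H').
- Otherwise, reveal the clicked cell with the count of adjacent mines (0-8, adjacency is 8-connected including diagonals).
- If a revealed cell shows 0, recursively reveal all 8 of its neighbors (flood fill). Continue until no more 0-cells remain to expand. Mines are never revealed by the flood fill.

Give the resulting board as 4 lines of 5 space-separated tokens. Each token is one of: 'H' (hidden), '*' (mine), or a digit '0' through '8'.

0 0 1 H H
0 0 1 2 2
0 0 0 0 0
0 0 0 0 0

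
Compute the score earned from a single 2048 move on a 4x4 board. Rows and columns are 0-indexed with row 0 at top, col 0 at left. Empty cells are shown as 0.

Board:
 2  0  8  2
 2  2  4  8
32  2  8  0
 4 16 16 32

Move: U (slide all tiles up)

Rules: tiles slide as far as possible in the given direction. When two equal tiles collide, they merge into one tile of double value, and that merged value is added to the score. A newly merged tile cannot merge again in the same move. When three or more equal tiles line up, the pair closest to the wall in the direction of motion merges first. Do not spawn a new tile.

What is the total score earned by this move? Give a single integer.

Answer: 8

Derivation:
Slide up:
col 0: [2, 2, 32, 4] -> [4, 32, 4, 0]  score +4 (running 4)
col 1: [0, 2, 2, 16] -> [4, 16, 0, 0]  score +4 (running 8)
col 2: [8, 4, 8, 16] -> [8, 4, 8, 16]  score +0 (running 8)
col 3: [2, 8, 0, 32] -> [2, 8, 32, 0]  score +0 (running 8)
Board after move:
 4  4  8  2
32 16  4  8
 4  0  8 32
 0  0 16  0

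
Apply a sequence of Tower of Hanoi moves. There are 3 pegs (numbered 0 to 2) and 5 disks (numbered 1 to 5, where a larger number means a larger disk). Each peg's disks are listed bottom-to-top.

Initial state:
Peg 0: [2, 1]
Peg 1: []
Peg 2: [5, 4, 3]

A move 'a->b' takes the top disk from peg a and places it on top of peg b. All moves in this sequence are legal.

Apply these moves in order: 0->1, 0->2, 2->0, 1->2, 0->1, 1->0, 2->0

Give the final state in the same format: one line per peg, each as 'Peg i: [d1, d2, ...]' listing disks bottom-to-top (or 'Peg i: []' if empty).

Answer: Peg 0: [2, 1]
Peg 1: []
Peg 2: [5, 4, 3]

Derivation:
After move 1 (0->1):
Peg 0: [2]
Peg 1: [1]
Peg 2: [5, 4, 3]

After move 2 (0->2):
Peg 0: []
Peg 1: [1]
Peg 2: [5, 4, 3, 2]

After move 3 (2->0):
Peg 0: [2]
Peg 1: [1]
Peg 2: [5, 4, 3]

After move 4 (1->2):
Peg 0: [2]
Peg 1: []
Peg 2: [5, 4, 3, 1]

After move 5 (0->1):
Peg 0: []
Peg 1: [2]
Peg 2: [5, 4, 3, 1]

After move 6 (1->0):
Peg 0: [2]
Peg 1: []
Peg 2: [5, 4, 3, 1]

After move 7 (2->0):
Peg 0: [2, 1]
Peg 1: []
Peg 2: [5, 4, 3]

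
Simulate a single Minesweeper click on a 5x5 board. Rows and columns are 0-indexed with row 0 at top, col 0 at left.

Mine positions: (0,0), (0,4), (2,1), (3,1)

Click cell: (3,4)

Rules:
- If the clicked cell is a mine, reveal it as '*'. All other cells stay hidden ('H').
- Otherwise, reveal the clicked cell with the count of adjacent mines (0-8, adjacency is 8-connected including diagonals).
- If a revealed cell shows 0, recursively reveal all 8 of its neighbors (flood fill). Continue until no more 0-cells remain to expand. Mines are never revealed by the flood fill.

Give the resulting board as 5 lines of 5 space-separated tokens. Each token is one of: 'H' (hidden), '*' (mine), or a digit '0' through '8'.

H H H H H
H H 1 1 1
H H 2 0 0
H H 2 0 0
H H 1 0 0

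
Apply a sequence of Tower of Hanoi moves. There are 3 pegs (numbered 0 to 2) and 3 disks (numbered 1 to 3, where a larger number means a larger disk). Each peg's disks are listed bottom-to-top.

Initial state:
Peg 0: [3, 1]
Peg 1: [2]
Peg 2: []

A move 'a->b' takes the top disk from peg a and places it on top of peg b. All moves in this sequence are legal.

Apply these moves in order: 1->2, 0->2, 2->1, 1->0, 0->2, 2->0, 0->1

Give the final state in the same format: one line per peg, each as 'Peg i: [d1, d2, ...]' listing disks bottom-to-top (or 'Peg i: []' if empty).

Answer: Peg 0: [3]
Peg 1: [1]
Peg 2: [2]

Derivation:
After move 1 (1->2):
Peg 0: [3, 1]
Peg 1: []
Peg 2: [2]

After move 2 (0->2):
Peg 0: [3]
Peg 1: []
Peg 2: [2, 1]

After move 3 (2->1):
Peg 0: [3]
Peg 1: [1]
Peg 2: [2]

After move 4 (1->0):
Peg 0: [3, 1]
Peg 1: []
Peg 2: [2]

After move 5 (0->2):
Peg 0: [3]
Peg 1: []
Peg 2: [2, 1]

After move 6 (2->0):
Peg 0: [3, 1]
Peg 1: []
Peg 2: [2]

After move 7 (0->1):
Peg 0: [3]
Peg 1: [1]
Peg 2: [2]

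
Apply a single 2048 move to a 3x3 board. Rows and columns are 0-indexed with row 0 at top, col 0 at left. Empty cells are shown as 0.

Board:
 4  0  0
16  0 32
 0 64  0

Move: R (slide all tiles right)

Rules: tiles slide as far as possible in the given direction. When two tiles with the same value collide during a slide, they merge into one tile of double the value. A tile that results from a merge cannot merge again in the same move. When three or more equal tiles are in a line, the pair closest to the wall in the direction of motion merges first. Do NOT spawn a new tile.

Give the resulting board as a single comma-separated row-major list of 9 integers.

Slide right:
row 0: [4, 0, 0] -> [0, 0, 4]
row 1: [16, 0, 32] -> [0, 16, 32]
row 2: [0, 64, 0] -> [0, 0, 64]

Answer: 0, 0, 4, 0, 16, 32, 0, 0, 64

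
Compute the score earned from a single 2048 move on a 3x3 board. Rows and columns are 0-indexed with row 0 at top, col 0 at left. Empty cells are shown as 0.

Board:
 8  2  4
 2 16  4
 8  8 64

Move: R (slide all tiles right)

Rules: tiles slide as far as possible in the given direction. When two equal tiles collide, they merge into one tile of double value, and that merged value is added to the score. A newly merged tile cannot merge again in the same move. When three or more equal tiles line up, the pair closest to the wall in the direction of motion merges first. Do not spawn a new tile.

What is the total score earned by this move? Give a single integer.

Answer: 16

Derivation:
Slide right:
row 0: [8, 2, 4] -> [8, 2, 4]  score +0 (running 0)
row 1: [2, 16, 4] -> [2, 16, 4]  score +0 (running 0)
row 2: [8, 8, 64] -> [0, 16, 64]  score +16 (running 16)
Board after move:
 8  2  4
 2 16  4
 0 16 64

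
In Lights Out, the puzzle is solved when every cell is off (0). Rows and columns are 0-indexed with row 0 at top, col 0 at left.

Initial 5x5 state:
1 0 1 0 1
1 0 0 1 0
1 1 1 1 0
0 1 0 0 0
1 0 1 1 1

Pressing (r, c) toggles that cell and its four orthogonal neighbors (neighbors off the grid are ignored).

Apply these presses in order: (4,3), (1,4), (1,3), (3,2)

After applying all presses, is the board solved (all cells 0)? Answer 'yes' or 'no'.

Answer: no

Derivation:
After press 1 at (4,3):
1 0 1 0 1
1 0 0 1 0
1 1 1 1 0
0 1 0 1 0
1 0 0 0 0

After press 2 at (1,4):
1 0 1 0 0
1 0 0 0 1
1 1 1 1 1
0 1 0 1 0
1 0 0 0 0

After press 3 at (1,3):
1 0 1 1 0
1 0 1 1 0
1 1 1 0 1
0 1 0 1 0
1 0 0 0 0

After press 4 at (3,2):
1 0 1 1 0
1 0 1 1 0
1 1 0 0 1
0 0 1 0 0
1 0 1 0 0

Lights still on: 12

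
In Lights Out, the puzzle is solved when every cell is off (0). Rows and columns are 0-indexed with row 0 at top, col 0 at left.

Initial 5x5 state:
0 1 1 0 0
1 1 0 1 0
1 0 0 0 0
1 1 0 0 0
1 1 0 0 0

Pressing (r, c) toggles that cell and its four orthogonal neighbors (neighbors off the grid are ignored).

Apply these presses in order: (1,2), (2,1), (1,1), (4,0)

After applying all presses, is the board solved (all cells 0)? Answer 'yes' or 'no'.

After press 1 at (1,2):
0 1 0 0 0
1 0 1 0 0
1 0 1 0 0
1 1 0 0 0
1 1 0 0 0

After press 2 at (2,1):
0 1 0 0 0
1 1 1 0 0
0 1 0 0 0
1 0 0 0 0
1 1 0 0 0

After press 3 at (1,1):
0 0 0 0 0
0 0 0 0 0
0 0 0 0 0
1 0 0 0 0
1 1 0 0 0

After press 4 at (4,0):
0 0 0 0 0
0 0 0 0 0
0 0 0 0 0
0 0 0 0 0
0 0 0 0 0

Lights still on: 0

Answer: yes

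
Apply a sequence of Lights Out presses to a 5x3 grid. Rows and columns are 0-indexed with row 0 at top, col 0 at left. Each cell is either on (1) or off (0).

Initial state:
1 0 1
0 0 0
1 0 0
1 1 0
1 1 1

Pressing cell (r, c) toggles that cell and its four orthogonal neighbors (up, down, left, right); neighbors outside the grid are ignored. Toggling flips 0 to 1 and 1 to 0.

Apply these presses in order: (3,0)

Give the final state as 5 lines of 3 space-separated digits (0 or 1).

Answer: 1 0 1
0 0 0
0 0 0
0 0 0
0 1 1

Derivation:
After press 1 at (3,0):
1 0 1
0 0 0
0 0 0
0 0 0
0 1 1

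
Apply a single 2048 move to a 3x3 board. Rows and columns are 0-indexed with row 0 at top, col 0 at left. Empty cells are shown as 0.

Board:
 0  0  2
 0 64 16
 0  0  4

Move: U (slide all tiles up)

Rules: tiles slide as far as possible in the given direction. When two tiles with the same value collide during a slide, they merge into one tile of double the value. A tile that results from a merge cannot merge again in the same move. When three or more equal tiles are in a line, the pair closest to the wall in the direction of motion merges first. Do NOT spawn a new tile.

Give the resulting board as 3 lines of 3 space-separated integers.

Answer:  0 64  2
 0  0 16
 0  0  4

Derivation:
Slide up:
col 0: [0, 0, 0] -> [0, 0, 0]
col 1: [0, 64, 0] -> [64, 0, 0]
col 2: [2, 16, 4] -> [2, 16, 4]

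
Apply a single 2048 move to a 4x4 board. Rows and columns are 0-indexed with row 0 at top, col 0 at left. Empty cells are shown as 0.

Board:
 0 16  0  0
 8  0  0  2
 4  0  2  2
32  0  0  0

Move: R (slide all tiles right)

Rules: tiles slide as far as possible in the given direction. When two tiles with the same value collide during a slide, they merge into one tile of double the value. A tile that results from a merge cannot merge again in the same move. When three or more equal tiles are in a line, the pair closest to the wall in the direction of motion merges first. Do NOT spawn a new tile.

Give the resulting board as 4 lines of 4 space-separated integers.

Answer:  0  0  0 16
 0  0  8  2
 0  0  4  4
 0  0  0 32

Derivation:
Slide right:
row 0: [0, 16, 0, 0] -> [0, 0, 0, 16]
row 1: [8, 0, 0, 2] -> [0, 0, 8, 2]
row 2: [4, 0, 2, 2] -> [0, 0, 4, 4]
row 3: [32, 0, 0, 0] -> [0, 0, 0, 32]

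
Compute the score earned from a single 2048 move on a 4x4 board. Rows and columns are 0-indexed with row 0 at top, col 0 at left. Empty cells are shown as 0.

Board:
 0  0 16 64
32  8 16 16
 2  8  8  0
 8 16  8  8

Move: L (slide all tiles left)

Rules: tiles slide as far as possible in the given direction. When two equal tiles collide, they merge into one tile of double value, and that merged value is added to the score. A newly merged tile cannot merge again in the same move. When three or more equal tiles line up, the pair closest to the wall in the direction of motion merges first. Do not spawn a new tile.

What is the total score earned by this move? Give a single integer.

Answer: 64

Derivation:
Slide left:
row 0: [0, 0, 16, 64] -> [16, 64, 0, 0]  score +0 (running 0)
row 1: [32, 8, 16, 16] -> [32, 8, 32, 0]  score +32 (running 32)
row 2: [2, 8, 8, 0] -> [2, 16, 0, 0]  score +16 (running 48)
row 3: [8, 16, 8, 8] -> [8, 16, 16, 0]  score +16 (running 64)
Board after move:
16 64  0  0
32  8 32  0
 2 16  0  0
 8 16 16  0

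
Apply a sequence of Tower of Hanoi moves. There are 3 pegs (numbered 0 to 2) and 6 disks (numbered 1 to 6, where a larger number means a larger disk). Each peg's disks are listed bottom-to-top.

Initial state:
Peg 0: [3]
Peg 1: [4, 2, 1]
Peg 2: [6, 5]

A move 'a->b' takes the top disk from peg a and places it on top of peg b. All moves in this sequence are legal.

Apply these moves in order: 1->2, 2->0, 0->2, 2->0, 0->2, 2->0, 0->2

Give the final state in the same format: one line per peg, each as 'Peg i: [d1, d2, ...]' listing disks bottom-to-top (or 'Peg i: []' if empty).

Answer: Peg 0: [3]
Peg 1: [4, 2]
Peg 2: [6, 5, 1]

Derivation:
After move 1 (1->2):
Peg 0: [3]
Peg 1: [4, 2]
Peg 2: [6, 5, 1]

After move 2 (2->0):
Peg 0: [3, 1]
Peg 1: [4, 2]
Peg 2: [6, 5]

After move 3 (0->2):
Peg 0: [3]
Peg 1: [4, 2]
Peg 2: [6, 5, 1]

After move 4 (2->0):
Peg 0: [3, 1]
Peg 1: [4, 2]
Peg 2: [6, 5]

After move 5 (0->2):
Peg 0: [3]
Peg 1: [4, 2]
Peg 2: [6, 5, 1]

After move 6 (2->0):
Peg 0: [3, 1]
Peg 1: [4, 2]
Peg 2: [6, 5]

After move 7 (0->2):
Peg 0: [3]
Peg 1: [4, 2]
Peg 2: [6, 5, 1]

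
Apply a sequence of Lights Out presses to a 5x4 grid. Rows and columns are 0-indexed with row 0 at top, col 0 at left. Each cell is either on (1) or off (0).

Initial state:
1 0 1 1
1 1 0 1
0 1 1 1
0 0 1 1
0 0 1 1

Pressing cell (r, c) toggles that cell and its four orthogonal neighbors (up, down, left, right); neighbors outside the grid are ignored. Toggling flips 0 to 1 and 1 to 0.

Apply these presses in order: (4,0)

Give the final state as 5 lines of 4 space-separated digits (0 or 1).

Answer: 1 0 1 1
1 1 0 1
0 1 1 1
1 0 1 1
1 1 1 1

Derivation:
After press 1 at (4,0):
1 0 1 1
1 1 0 1
0 1 1 1
1 0 1 1
1 1 1 1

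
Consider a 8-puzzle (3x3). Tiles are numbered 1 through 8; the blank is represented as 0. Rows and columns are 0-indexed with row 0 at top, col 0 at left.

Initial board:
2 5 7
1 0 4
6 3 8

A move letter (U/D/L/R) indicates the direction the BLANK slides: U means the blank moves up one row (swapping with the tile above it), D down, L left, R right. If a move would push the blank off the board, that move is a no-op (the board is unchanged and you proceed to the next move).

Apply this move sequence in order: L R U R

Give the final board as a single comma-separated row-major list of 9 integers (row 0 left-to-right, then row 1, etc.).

Answer: 2, 7, 0, 1, 5, 4, 6, 3, 8

Derivation:
After move 1 (L):
2 5 7
0 1 4
6 3 8

After move 2 (R):
2 5 7
1 0 4
6 3 8

After move 3 (U):
2 0 7
1 5 4
6 3 8

After move 4 (R):
2 7 0
1 5 4
6 3 8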